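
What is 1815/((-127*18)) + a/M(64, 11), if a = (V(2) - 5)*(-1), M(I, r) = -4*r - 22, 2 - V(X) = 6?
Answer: -3899/4191 ≈ -0.93033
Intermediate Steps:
V(X) = -4 (V(X) = 2 - 1*6 = 2 - 6 = -4)
M(I, r) = -22 - 4*r
a = 9 (a = (-4 - 5)*(-1) = -9*(-1) = 9)
1815/((-127*18)) + a/M(64, 11) = 1815/((-127*18)) + 9/(-22 - 4*11) = 1815/(-2286) + 9/(-22 - 44) = 1815*(-1/2286) + 9/(-66) = -605/762 + 9*(-1/66) = -605/762 - 3/22 = -3899/4191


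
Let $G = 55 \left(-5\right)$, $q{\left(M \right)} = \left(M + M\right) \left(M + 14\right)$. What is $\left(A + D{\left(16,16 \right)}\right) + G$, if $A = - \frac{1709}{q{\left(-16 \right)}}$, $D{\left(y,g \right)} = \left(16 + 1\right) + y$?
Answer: $- \frac{17197}{64} \approx -268.7$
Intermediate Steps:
$q{\left(M \right)} = 2 M \left(14 + M\right)$
$D{\left(y,g \right)} = 17 + y$
$G = -275$
$A = - \frac{1709}{64}$ ($A = - \frac{1709}{2 \left(-16\right) \left(14 - 16\right)} = - \frac{1709}{2 \left(-16\right) \left(-2\right)} = - \frac{1709}{64} \approx -26.703$)
$\left(A + D{\left(16,16 \right)}\right) + G = \left(- \frac{1709}{64} + \left(17 + 16\right)\right) - 275 = \left(- \frac{1709}{64} + 33\right) - 275 = \frac{403}{64} - 275 = - \frac{17197}{64}$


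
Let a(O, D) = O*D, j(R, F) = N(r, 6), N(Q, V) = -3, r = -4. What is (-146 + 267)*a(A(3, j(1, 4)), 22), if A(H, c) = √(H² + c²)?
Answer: 7986*√2 ≈ 11294.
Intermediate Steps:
j(R, F) = -3
a(O, D) = D*O
(-146 + 267)*a(A(3, j(1, 4)), 22) = (-146 + 267)*(22*√(3² + (-3)²)) = 121*(22*√(9 + 9)) = 121*(22*√18) = 121*(22*(3*√2)) = 121*(66*√2) = 7986*√2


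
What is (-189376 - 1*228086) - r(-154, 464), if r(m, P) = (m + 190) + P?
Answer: -417962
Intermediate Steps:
r(m, P) = 190 + P + m (r(m, P) = (190 + m) + P = 190 + P + m)
(-189376 - 1*228086) - r(-154, 464) = (-189376 - 1*228086) - (190 + 464 - 154) = (-189376 - 228086) - 1*500 = -417462 - 500 = -417962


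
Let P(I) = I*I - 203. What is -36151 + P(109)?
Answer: -24473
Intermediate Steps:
P(I) = -203 + I**2 (P(I) = I**2 - 203 = -203 + I**2)
-36151 + P(109) = -36151 + (-203 + 109**2) = -36151 + (-203 + 11881) = -36151 + 11678 = -24473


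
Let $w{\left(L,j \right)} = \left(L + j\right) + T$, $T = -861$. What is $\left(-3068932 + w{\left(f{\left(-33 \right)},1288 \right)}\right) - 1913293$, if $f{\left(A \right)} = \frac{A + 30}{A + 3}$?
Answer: $- \frac{49817979}{10} \approx -4.9818 \cdot 10^{6}$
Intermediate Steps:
$f{\left(A \right)} = \frac{30 + A}{3 + A}$
$w{\left(L,j \right)} = -861 + L + j$ ($w{\left(L,j \right)} = \left(L + j\right) - 861 = -861 + L + j$)
$\left(-3068932 + w{\left(f{\left(-33 \right)},1288 \right)}\right) - 1913293 = \left(-3068932 + \left(-861 + \frac{30 - 33}{3 - 33} + 1288\right)\right) - 1913293 = \left(-3068932 + \left(-861 + \frac{1}{-30} \left(-3\right) + 1288\right)\right) - 1913293 = \left(-3068932 - - \frac{4271}{10}\right) - 1913293 = \left(-3068932 + \left(-861 + \frac{1}{10} + 1288\right)\right) - 1913293 = \left(-3068932 + \frac{4271}{10}\right) - 1913293 = - \frac{30685049}{10} - 1913293 = - \frac{49817979}{10}$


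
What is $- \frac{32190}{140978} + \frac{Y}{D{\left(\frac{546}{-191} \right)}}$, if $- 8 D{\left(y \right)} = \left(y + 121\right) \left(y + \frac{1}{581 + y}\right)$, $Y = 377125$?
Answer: $\frac{171336426149470277785}{19168312227026633} \approx 8938.5$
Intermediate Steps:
$D{\left(y \right)} = - \frac{\left(121 + y\right) \left(y + \frac{1}{581 + y}\right)}{8}$ ($D{\left(y \right)} = - \frac{\left(y + 121\right) \left(y + \frac{1}{581 + y}\right)}{8} = - \frac{\left(121 + y\right) \left(y + \frac{1}{581 + y}\right)}{8}$)
$- \frac{32190}{140978} + \frac{Y}{D{\left(\frac{546}{-191} \right)}} = - \frac{32190}{140978} + \frac{377125}{\frac{1}{8} \frac{1}{581 + \frac{546}{-191}} \left(-121 - \left(\frac{546}{-191}\right)^{3} - 70302 \frac{546}{-191} - 702 \left(\frac{546}{-191}\right)^{2}\right)} = \left(-32190\right) \frac{1}{140978} + \frac{377125}{\frac{1}{8} \frac{1}{581 + 546 \left(- \frac{1}{191}\right)} \left(-121 - \left(546 \left(- \frac{1}{191}\right)\right)^{3} - 70302 \cdot 546 \left(- \frac{1}{191}\right) - 702 \left(546 \left(- \frac{1}{191}\right)\right)^{2}\right)} = - \frac{16095}{70489} + \frac{377125}{\frac{1}{8} \frac{1}{581 - \frac{546}{191}} \left(-121 - \left(- \frac{546}{191}\right)^{3} - - \frac{38384892}{191} - 702 \left(- \frac{546}{191}\right)^{2}\right)} = - \frac{16095}{70489} + \frac{377125}{\frac{1}{8} \frac{1}{\frac{110425}{191}} \left(-121 - - \frac{162771336}{6967871} + \frac{38384892}{191} - \frac{209277432}{36481}\right)} = - \frac{16095}{70489} + \frac{377125}{\frac{1}{8} \cdot \frac{191}{110425} \left(-121 + \frac{162771336}{6967871} + \frac{38384892}{191} - \frac{209277432}{36481}\right)} = - \frac{16095}{70489} + \frac{377125}{\frac{1}{8} \cdot \frac{191}{110425} \cdot \frac{1359666914485}{6967871}} = - \frac{16095}{70489} + \frac{377125}{\frac{271933382897}{6445463080}} = - \frac{16095}{70489} + 377125 \cdot \frac{6445463080}{271933382897} = - \frac{16095}{70489} + \frac{2430745264045000}{271933382897} = \frac{171336426149470277785}{19168312227026633}$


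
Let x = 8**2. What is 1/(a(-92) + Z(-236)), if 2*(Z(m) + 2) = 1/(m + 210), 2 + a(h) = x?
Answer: 52/3119 ≈ 0.016672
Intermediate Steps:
x = 64
a(h) = 62 (a(h) = -2 + 64 = 62)
Z(m) = -2 + 1/(2*(210 + m)) (Z(m) = -2 + 1/(2*(m + 210)) = -2 + 1/(2*(210 + m)))
1/(a(-92) + Z(-236)) = 1/(62 + (-839 - 4*(-236))/(2*(210 - 236))) = 1/(62 + (1/2)*(-839 + 944)/(-26)) = 1/(62 + (1/2)*(-1/26)*105) = 1/(62 - 105/52) = 1/(3119/52) = 52/3119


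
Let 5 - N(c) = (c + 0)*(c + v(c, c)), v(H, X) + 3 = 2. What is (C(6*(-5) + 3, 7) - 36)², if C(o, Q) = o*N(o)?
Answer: 409698081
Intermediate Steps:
v(H, X) = -1 (v(H, X) = -3 + 2 = -1)
N(c) = 5 - c*(-1 + c) (N(c) = 5 - (c + 0)*(c - 1) = 5 - c*(-1 + c))
C(o, Q) = o*(5 + o - o²)
(C(6*(-5) + 3, 7) - 36)² = ((6*(-5) + 3)*(5 + (6*(-5) + 3) - (6*(-5) + 3)²) - 36)² = ((-30 + 3)*(5 + (-30 + 3) - (-30 + 3)²) - 36)² = (-27*(5 - 27 - 1*(-27)²) - 36)² = (-27*(5 - 27 - 1*729) - 36)² = (-27*(5 - 27 - 729) - 36)² = (-27*(-751) - 36)² = (20277 - 36)² = 20241² = 409698081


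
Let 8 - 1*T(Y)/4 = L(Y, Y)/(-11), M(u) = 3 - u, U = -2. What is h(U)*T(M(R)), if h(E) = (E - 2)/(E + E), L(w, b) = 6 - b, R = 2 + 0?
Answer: 372/11 ≈ 33.818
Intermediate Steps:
R = 2
h(E) = (-2 + E)/(2*E) (h(E) = (-2 + E)/((2*E)) = (-2 + E)*(1/(2*E)) = (-2 + E)/(2*E))
T(Y) = 376/11 - 4*Y/11 (T(Y) = 32 - 4*(6 - Y)/(-11) = 32 - 4*(6 - Y)*(-1)/11 = 32 - 4*(-6/11 + Y/11) = 32 + (24/11 - 4*Y/11) = 376/11 - 4*Y/11)
h(U)*T(M(R)) = ((1/2)*(-2 - 2)/(-2))*(376/11 - 4*(3 - 1*2)/11) = ((1/2)*(-1/2)*(-4))*(376/11 - 4*(3 - 2)/11) = 1*(376/11 - 4/11*1) = 1*(376/11 - 4/11) = 1*(372/11) = 372/11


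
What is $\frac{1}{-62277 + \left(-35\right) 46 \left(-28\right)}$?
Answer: $- \frac{1}{17197} \approx -5.815 \cdot 10^{-5}$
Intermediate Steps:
$\frac{1}{-62277 + \left(-35\right) 46 \left(-28\right)} = \frac{1}{-62277 - -45080} = \frac{1}{-62277 + 45080} = \frac{1}{-17197} = - \frac{1}{17197}$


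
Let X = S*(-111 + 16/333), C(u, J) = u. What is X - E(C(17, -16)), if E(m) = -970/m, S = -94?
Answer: 59364316/5661 ≈ 10487.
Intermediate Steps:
E(m) = -970/m
X = 3473018/333 (X = -94*(-111 + 16/333) = -94*(-36947/333) = 3473018/333 ≈ 10429.)
X - E(C(17, -16)) = 3473018/333 - (-970)/17 = 3473018/333 - 1*(-970/17) = 3473018/333 + 970/17 = 59364316/5661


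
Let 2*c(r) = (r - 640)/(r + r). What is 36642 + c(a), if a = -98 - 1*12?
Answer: 1612323/44 ≈ 36644.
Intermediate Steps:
a = -110 (a = -98 - 12 = -110)
c(r) = (-640 + r)/(4*r) (c(r) = ((r - 640)/(r + r))/2 = ((-640 + r)/((2*r)))/2 = ((-640 + r)*(1/(2*r)))/2 = ((-640 + r)/(2*r))/2 = (-640 + r)/(4*r))
36642 + c(a) = 36642 + (¼)*(-640 - 110)/(-110) = 36642 + (¼)*(-1/110)*(-750) = 36642 + 75/44 = 1612323/44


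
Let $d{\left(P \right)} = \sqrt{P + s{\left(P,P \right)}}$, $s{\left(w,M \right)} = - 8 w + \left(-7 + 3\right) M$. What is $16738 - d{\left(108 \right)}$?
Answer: $16738 - 6 i \sqrt{33} \approx 16738.0 - 34.467 i$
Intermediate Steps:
$s{\left(w,M \right)} = - 8 w - 4 M$
$d{\left(P \right)} = \sqrt{11} \sqrt{- P}$ ($d{\left(P \right)} = \sqrt{P - 12 P} = \sqrt{- 11 P} = \sqrt{11} \sqrt{- P}$)
$16738 - d{\left(108 \right)} = 16738 - \sqrt{11} \sqrt{\left(-1\right) 108} = 16738 - \sqrt{11} \sqrt{-108} = 16738 - \sqrt{11} \cdot 6 i \sqrt{3} = 16738 - 6 i \sqrt{33}$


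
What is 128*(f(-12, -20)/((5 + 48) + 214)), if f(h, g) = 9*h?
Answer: -4608/89 ≈ -51.775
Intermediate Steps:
128*(f(-12, -20)/((5 + 48) + 214)) = 128*((9*(-12))/((5 + 48) + 214)) = 128*(-108/(53 + 214)) = 128*(-108/267) = 128*(-108*1/267) = 128*(-36/89) = -4608/89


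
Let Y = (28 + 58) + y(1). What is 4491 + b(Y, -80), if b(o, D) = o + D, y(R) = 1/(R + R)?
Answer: 8995/2 ≈ 4497.5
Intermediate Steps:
y(R) = 1/(2*R)
Y = 173/2 (Y = (28 + 58) + (½)/1 = 86 + (½)*1 = 86 + ½ = 173/2 ≈ 86.500)
b(o, D) = D + o
4491 + b(Y, -80) = 4491 + (-80 + 173/2) = 4491 + 13/2 = 8995/2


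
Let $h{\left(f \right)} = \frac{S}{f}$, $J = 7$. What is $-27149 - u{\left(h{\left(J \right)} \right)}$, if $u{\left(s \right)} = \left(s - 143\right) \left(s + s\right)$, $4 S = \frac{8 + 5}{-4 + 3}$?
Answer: $- \frac{10694629}{392} \approx -27282.0$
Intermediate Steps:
$S = - \frac{13}{4}$ ($S = \frac{\left(8 + 5\right) \frac{1}{-4 + 3}}{4} = \frac{13 \frac{1}{-1}}{4} = \frac{13 \left(-1\right)}{4} = \frac{1}{4} \left(-13\right) = - \frac{13}{4} \approx -3.25$)
$h{\left(f \right)} = - \frac{13}{4 f}$
$u{\left(s \right)} = 2 s \left(-143 + s\right)$ ($u{\left(s \right)} = \left(-143 + s\right) 2 s = 2 s \left(-143 + s\right)$)
$-27149 - u{\left(h{\left(J \right)} \right)} = -27149 - 2 \left(- \frac{13}{4 \cdot 7}\right) \left(-143 - \frac{13}{4 \cdot 7}\right) = -27149 - 2 \left(\left(- \frac{13}{4}\right) \frac{1}{7}\right) \left(-143 - \frac{13}{28}\right) = -27149 - 2 \left(- \frac{13}{28}\right) \left(-143 - \frac{13}{28}\right) = -27149 - 2 \left(- \frac{13}{28}\right) \left(- \frac{4017}{28}\right) = -27149 - \frac{52221}{392} = - \frac{10694629}{392}$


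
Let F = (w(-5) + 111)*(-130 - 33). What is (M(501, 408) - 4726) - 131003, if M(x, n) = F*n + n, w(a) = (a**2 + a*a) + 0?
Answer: -10842465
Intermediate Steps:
w(a) = 2*a**2 (w(a) = (a**2 + a**2) + 0 = 2*a**2 + 0 = 2*a**2)
F = -26243 (F = (2*(-5)**2 + 111)*(-130 - 33) = (2*25 + 111)*(-163) = (50 + 111)*(-163) = 161*(-163) = -26243)
M(x, n) = -26242*n (M(x, n) = -26243*n + n = -26242*n)
(M(501, 408) - 4726) - 131003 = (-26242*408 - 4726) - 131003 = (-10706736 - 4726) - 131003 = -10711462 - 131003 = -10842465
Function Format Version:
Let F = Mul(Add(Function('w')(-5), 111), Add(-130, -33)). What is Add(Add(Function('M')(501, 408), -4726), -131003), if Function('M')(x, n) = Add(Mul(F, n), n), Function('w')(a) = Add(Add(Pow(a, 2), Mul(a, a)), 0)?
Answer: -10842465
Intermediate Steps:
Function('w')(a) = Mul(2, Pow(a, 2)) (Function('w')(a) = Add(Add(Pow(a, 2), Pow(a, 2)), 0) = Add(Mul(2, Pow(a, 2)), 0) = Mul(2, Pow(a, 2)))
F = -26243 (F = Mul(Add(Mul(2, Pow(-5, 2)), 111), Add(-130, -33)) = Mul(Add(Mul(2, 25), 111), -163) = Mul(Add(50, 111), -163) = Mul(161, -163) = -26243)
Function('M')(x, n) = Mul(-26242, n) (Function('M')(x, n) = Add(Mul(-26243, n), n) = Mul(-26242, n))
Add(Add(Function('M')(501, 408), -4726), -131003) = Add(Add(Mul(-26242, 408), -4726), -131003) = Add(Add(-10706736, -4726), -131003) = Add(-10711462, -131003) = -10842465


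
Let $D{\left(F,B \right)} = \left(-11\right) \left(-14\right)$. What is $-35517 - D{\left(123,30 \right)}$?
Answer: $-35671$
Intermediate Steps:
$D{\left(F,B \right)} = 154$
$-35517 - D{\left(123,30 \right)} = -35517 - 154 = -35671$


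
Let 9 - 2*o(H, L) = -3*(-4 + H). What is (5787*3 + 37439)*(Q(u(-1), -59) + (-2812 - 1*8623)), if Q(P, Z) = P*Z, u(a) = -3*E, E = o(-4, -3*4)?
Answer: -699385000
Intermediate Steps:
o(H, L) = -3/2 + 3*H/2 (o(H, L) = 9/2 - (-3)*(-4 + H)/2 = 9/2 - (12 - 3*H)/2 = 9/2 + (-6 + 3*H/2) = -3/2 + 3*H/2)
E = -15/2 (E = -3/2 + (3/2)*(-4) = -3/2 - 6 = -15/2 ≈ -7.5000)
u(a) = 45/2 (u(a) = -3*(-15/2) = 45/2)
(5787*3 + 37439)*(Q(u(-1), -59) + (-2812 - 1*8623)) = (5787*3 + 37439)*((45/2)*(-59) + (-2812 - 1*8623)) = (17361 + 37439)*(-2655/2 + (-2812 - 8623)) = 54800*(-2655/2 - 11435) = 54800*(-25525/2) = -699385000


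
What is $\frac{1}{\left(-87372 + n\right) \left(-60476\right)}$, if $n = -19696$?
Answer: $\frac{1}{6475044368} \approx 1.5444 \cdot 10^{-10}$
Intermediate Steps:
$\frac{1}{\left(-87372 + n\right) \left(-60476\right)} = \frac{1}{\left(-87372 - 19696\right) \left(-60476\right)} = \frac{1}{-107068} \left(- \frac{1}{60476}\right) = \left(- \frac{1}{107068}\right) \left(- \frac{1}{60476}\right) = \frac{1}{6475044368}$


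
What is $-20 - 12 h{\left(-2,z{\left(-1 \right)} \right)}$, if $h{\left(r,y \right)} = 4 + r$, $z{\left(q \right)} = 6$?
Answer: $-44$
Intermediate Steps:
$-20 - 12 h{\left(-2,z{\left(-1 \right)} \right)} = -20 - 12 \left(4 - 2\right) = -20 - 24 = -44$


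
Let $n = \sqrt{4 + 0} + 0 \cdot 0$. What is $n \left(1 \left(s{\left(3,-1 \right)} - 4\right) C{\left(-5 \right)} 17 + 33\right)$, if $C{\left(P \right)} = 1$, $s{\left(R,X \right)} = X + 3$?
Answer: $-2$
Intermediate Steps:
$s{\left(R,X \right)} = 3 + X$
$n = 2$ ($n = \sqrt{4} + 0 = 2 + 0 = 2$)
$n \left(1 \left(s{\left(3,-1 \right)} - 4\right) C{\left(-5 \right)} 17 + 33\right) = 2 \left(1 \left(\left(3 - 1\right) - 4\right) 1 \cdot 17 + 33\right) = 2 \left(1 \left(2 - 4\right) 1 \cdot 17 + 33\right) = 2 \left(1 \left(-2\right) 1 \cdot 17 + 33\right) = 2 \left(\left(-2\right) 1 \cdot 17 + 33\right) = 2 \left(\left(-2\right) 17 + 33\right) = 2 \left(-34 + 33\right) = 2 \left(-1\right) = -2$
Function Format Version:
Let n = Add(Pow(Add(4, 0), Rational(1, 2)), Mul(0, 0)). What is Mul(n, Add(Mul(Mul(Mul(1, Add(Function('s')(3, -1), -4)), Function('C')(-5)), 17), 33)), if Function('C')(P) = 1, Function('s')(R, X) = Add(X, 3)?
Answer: -2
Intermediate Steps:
Function('s')(R, X) = Add(3, X)
n = 2 (n = Add(Pow(4, Rational(1, 2)), 0) = Add(2, 0) = 2)
Mul(n, Add(Mul(Mul(Mul(1, Add(Function('s')(3, -1), -4)), Function('C')(-5)), 17), 33)) = Mul(2, Add(Mul(Mul(Mul(1, Add(Add(3, -1), -4)), 1), 17), 33)) = Mul(2, Add(Mul(Mul(Mul(1, Add(2, -4)), 1), 17), 33)) = Mul(2, Add(Mul(Mul(Mul(1, -2), 1), 17), 33)) = Mul(2, Add(Mul(Mul(-2, 1), 17), 33)) = Mul(2, Add(Mul(-2, 17), 33)) = Mul(2, Add(-34, 33)) = Mul(2, -1) = -2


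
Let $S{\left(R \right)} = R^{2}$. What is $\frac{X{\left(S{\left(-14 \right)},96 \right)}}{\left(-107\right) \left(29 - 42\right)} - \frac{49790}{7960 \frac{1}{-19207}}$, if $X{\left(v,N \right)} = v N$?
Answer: $\frac{133038606859}{1107236} \approx 1.2015 \cdot 10^{5}$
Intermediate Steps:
$X{\left(v,N \right)} = N v$
$\frac{X{\left(S{\left(-14 \right)},96 \right)}}{\left(-107\right) \left(29 - 42\right)} - \frac{49790}{7960 \frac{1}{-19207}} = \frac{96 \left(-14\right)^{2}}{\left(-107\right) \left(29 - 42\right)} - \frac{49790}{7960 \frac{1}{-19207}} = \frac{96 \cdot 196}{\left(-107\right) \left(-13\right)} - \frac{49790}{7960 \left(- \frac{1}{19207}\right)} = \frac{18816}{1391} - \frac{49790}{- \frac{7960}{19207}} = 18816 \cdot \frac{1}{1391} - - \frac{95631653}{796} = \frac{18816}{1391} + \frac{95631653}{796} = \frac{133038606859}{1107236}$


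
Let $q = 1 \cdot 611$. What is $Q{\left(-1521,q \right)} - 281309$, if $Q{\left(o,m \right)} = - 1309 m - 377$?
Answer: $-1081485$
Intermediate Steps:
$q = 611$
$Q{\left(o,m \right)} = -377 - 1309 m$
$Q{\left(-1521,q \right)} - 281309 = \left(-377 - 799799\right) - 281309 = -800176 - 281309 = -1081485$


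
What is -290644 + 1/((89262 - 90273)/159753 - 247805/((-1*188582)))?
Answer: -3816817623787042/13132311921 ≈ -2.9064e+5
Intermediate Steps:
-290644 + 1/((89262 - 90273)/159753 - 247805/((-1*188582))) = -290644 + 1/(-1011*1/159753 - 247805/(-188582)) = -290644 + 1/(-337/53251 - 247805*(-1/188582)) = -290644 + 1/(-337/53251 + 247805/188582) = -290644 + 1/(13132311921/10042180082) = -290644 + 10042180082/13132311921 = -3816817623787042/13132311921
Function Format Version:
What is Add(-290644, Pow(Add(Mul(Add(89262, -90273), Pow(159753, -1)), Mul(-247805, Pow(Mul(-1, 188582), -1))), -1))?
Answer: Rational(-3816817623787042, 13132311921) ≈ -2.9064e+5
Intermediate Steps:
Add(-290644, Pow(Add(Mul(Add(89262, -90273), Pow(159753, -1)), Mul(-247805, Pow(Mul(-1, 188582), -1))), -1)) = Add(-290644, Pow(Add(Mul(-1011, Rational(1, 159753)), Mul(-247805, Pow(-188582, -1))), -1)) = Add(-290644, Pow(Add(Rational(-337, 53251), Mul(-247805, Rational(-1, 188582))), -1)) = Add(-290644, Pow(Add(Rational(-337, 53251), Rational(247805, 188582)), -1)) = Add(-290644, Pow(Rational(13132311921, 10042180082), -1)) = Add(-290644, Rational(10042180082, 13132311921)) = Rational(-3816817623787042, 13132311921)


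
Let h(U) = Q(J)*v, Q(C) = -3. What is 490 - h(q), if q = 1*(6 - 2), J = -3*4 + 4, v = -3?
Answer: 481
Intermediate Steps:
J = -8 (J = -12 + 4 = -8)
q = 4 (q = 1*4 = 4)
h(U) = 9 (h(U) = -3*(-3) = 9)
490 - h(q) = 490 - 1*9 = 490 - 9 = 481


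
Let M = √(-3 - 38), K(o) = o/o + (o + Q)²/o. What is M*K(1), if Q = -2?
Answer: 2*I*√41 ≈ 12.806*I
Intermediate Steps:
K(o) = 1 + (-2 + o)²/o (K(o) = o/o + (o - 2)²/o = 1 + (-2 + o)²/o)
M = I*√41 (M = √(-41) = I*√41 ≈ 6.4031*I)
M*K(1) = (I*√41)*((1 + (-2 + 1)²)/1) = (I*√41)*(1*(1 + (-1)²)) = (I*√41)*(1*(1 + 1)) = (I*√41)*(1*2) = (I*√41)*2 = 2*I*√41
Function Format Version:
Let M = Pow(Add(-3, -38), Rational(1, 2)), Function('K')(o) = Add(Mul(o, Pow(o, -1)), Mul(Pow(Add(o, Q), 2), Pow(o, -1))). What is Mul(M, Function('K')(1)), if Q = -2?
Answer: Mul(2, I, Pow(41, Rational(1, 2))) ≈ Mul(12.806, I)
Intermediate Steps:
Function('K')(o) = Add(1, Mul(Pow(o, -1), Pow(Add(-2, o), 2))) (Function('K')(o) = Add(Mul(o, Pow(o, -1)), Mul(Pow(Add(o, -2), 2), Pow(o, -1))) = Add(1, Mul(Pow(Add(-2, o), 2), Pow(o, -1))) = Add(1, Mul(Pow(o, -1), Pow(Add(-2, o), 2))))
M = Mul(I, Pow(41, Rational(1, 2))) (M = Pow(-41, Rational(1, 2)) = Mul(I, Pow(41, Rational(1, 2))) ≈ Mul(6.4031, I))
Mul(M, Function('K')(1)) = Mul(Mul(I, Pow(41, Rational(1, 2))), Mul(Pow(1, -1), Add(1, Pow(Add(-2, 1), 2)))) = Mul(Mul(I, Pow(41, Rational(1, 2))), Mul(1, Add(1, Pow(-1, 2)))) = Mul(Mul(I, Pow(41, Rational(1, 2))), Mul(1, Add(1, 1))) = Mul(Mul(I, Pow(41, Rational(1, 2))), Mul(1, 2)) = Mul(Mul(I, Pow(41, Rational(1, 2))), 2) = Mul(2, I, Pow(41, Rational(1, 2)))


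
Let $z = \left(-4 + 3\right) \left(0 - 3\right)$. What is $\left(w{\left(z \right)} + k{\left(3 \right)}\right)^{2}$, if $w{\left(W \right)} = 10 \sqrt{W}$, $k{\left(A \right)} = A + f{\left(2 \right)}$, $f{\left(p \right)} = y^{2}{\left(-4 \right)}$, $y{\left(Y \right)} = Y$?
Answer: $661 + 380 \sqrt{3} \approx 1319.2$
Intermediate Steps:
$f{\left(p \right)} = 16$ ($f{\left(p \right)} = \left(-4\right)^{2} = 16$)
$z = 3$ ($z = \left(-1\right) \left(-3\right) = 3$)
$k{\left(A \right)} = 16 + A$ ($k{\left(A \right)} = A + 16 = 16 + A$)
$\left(w{\left(z \right)} + k{\left(3 \right)}\right)^{2} = \left(10 \sqrt{3} + \left(16 + 3\right)\right)^{2} = \left(10 \sqrt{3} + 19\right)^{2} = \left(19 + 10 \sqrt{3}\right)^{2}$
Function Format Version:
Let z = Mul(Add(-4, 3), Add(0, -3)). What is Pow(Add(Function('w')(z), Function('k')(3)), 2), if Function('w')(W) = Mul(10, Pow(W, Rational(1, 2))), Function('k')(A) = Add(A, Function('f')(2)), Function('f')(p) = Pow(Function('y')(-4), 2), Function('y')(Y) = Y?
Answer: Add(661, Mul(380, Pow(3, Rational(1, 2)))) ≈ 1319.2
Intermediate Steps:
Function('f')(p) = 16 (Function('f')(p) = Pow(-4, 2) = 16)
z = 3 (z = Mul(-1, -3) = 3)
Function('k')(A) = Add(16, A) (Function('k')(A) = Add(A, 16) = Add(16, A))
Pow(Add(Function('w')(z), Function('k')(3)), 2) = Pow(Add(Mul(10, Pow(3, Rational(1, 2))), Add(16, 3)), 2) = Pow(Add(Mul(10, Pow(3, Rational(1, 2))), 19), 2) = Pow(Add(19, Mul(10, Pow(3, Rational(1, 2)))), 2)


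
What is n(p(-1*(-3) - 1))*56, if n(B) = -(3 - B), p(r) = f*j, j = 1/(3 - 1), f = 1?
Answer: -140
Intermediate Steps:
j = ½ (j = 1/2 = ½ ≈ 0.50000)
p(r) = ½ (p(r) = 1*(½) = ½)
n(B) = -3 + B
n(p(-1*(-3) - 1))*56 = (-3 + ½)*56 = -5/2*56 = -140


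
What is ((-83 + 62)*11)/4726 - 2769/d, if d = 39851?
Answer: -22291875/188335826 ≈ -0.11836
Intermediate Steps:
((-83 + 62)*11)/4726 - 2769/d = ((-83 + 62)*11)/4726 - 2769/39851 = -21*11*(1/4726) - 2769*1/39851 = -231*1/4726 - 2769/39851 = -231/4726 - 2769/39851 = -22291875/188335826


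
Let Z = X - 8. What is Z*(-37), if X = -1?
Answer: 333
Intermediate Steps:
Z = -9 (Z = -1 - 8 = -9)
Z*(-37) = -9*(-37) = 333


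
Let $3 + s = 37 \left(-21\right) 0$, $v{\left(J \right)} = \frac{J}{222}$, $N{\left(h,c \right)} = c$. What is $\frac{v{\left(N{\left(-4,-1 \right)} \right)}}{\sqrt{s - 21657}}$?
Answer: $\frac{i \sqrt{15}}{126540} \approx 3.0607 \cdot 10^{-5} i$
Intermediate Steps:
$v{\left(J \right)} = \frac{J}{222}$ ($v{\left(J \right)} = J \frac{1}{222} = \frac{J}{222}$)
$s = -3$ ($s = -3 + 37 \left(-21\right) 0 = -3 - 0 = -3 + 0 = -3$)
$\frac{v{\left(N{\left(-4,-1 \right)} \right)}}{\sqrt{s - 21657}} = \frac{\frac{1}{222} \left(-1\right)}{\sqrt{-3 - 21657}} = - \frac{1}{222 \sqrt{-21660}} = - \frac{1}{222 \cdot 38 i \sqrt{15}} = - \frac{\left(- \frac{1}{570}\right) i \sqrt{15}}{222} = \frac{i \sqrt{15}}{126540}$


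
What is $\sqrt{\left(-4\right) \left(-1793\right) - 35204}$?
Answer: $8 i \sqrt{438} \approx 167.43 i$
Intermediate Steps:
$\sqrt{\left(-4\right) \left(-1793\right) - 35204} = \sqrt{7172 - 35204} = \sqrt{-28032} = 8 i \sqrt{438}$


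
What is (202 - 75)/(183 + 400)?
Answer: 127/583 ≈ 0.21784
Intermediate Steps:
(202 - 75)/(183 + 400) = 127/583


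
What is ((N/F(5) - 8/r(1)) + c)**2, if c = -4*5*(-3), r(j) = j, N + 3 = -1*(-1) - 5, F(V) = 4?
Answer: 40401/16 ≈ 2525.1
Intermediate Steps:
N = -7 (N = -3 + (-1*(-1) - 5) = -3 + (1 - 5) = -3 - 4 = -7)
c = 60 (c = -20*(-3) = 60)
((N/F(5) - 8/r(1)) + c)**2 = ((-7/4 - 8/1) + 60)**2 = ((-7*1/4 - 8*1) + 60)**2 = ((-7/4 - 8) + 60)**2 = (-39/4 + 60)**2 = (201/4)**2 = 40401/16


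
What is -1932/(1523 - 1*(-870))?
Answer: -1932/2393 ≈ -0.80735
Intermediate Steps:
-1932/(1523 - 1*(-870)) = -1932/(1523 + 870) = -1932/2393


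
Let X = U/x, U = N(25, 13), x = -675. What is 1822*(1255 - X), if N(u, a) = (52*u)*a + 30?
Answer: 314861642/135 ≈ 2.3323e+6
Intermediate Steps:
N(u, a) = 30 + 52*a*u (N(u, a) = 52*a*u + 30 = 30 + 52*a*u)
U = 16930 (U = 30 + 52*13*25 = 30 + 16900 = 16930)
X = -3386/135 (X = 16930/(-675) = 16930*(-1/675) = -3386/135 ≈ -25.081)
1822*(1255 - X) = 1822*(1255 - 1*(-3386/135)) = 1822*(1255 + 3386/135) = 1822*(172811/135) = 314861642/135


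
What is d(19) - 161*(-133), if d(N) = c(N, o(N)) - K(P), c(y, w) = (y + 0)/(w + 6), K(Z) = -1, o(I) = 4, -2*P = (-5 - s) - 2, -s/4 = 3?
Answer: 214159/10 ≈ 21416.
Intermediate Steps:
s = -12 (s = -4*3 = -12)
P = -5/2 (P = -((-5 - 1*(-12)) - 2)/2 = -((-5 + 12) - 2)/2 = -(7 - 2)/2 = -½*5 = -5/2 ≈ -2.5000)
c(y, w) = y/(6 + w)
d(N) = 1 + N/10 (d(N) = N/(6 + 4) - 1*(-1) = N/10 + 1 = 1 + N/10)
d(19) - 161*(-133) = (1 + (⅒)*19) - 161*(-133) = (1 + 19/10) + 21413 = 29/10 + 21413 = 214159/10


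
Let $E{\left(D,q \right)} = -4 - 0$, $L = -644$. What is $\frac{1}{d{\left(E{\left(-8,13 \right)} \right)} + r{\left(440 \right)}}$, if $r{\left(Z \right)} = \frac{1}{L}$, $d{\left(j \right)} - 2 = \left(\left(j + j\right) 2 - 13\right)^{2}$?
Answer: $\frac{644}{542891} \approx 0.0011862$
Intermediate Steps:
$E{\left(D,q \right)} = -4$ ($E{\left(D,q \right)} = -4 + 0 = -4$)
$d{\left(j \right)} = 2 + \left(-13 + 4 j\right)^{2}$ ($d{\left(j \right)} = 2 + \left(\left(j + j\right) 2 - 13\right)^{2} = 2 + \left(2 j 2 - 13\right)^{2} = 2 + \left(4 j - 13\right)^{2} = 2 + \left(-13 + 4 j\right)^{2}$)
$r{\left(Z \right)} = - \frac{1}{644}$ ($r{\left(Z \right)} = \frac{1}{-644} = - \frac{1}{644}$)
$\frac{1}{d{\left(E{\left(-8,13 \right)} \right)} + r{\left(440 \right)}} = \frac{1}{\left(2 + \left(-13 + 4 \left(-4\right)\right)^{2}\right) - \frac{1}{644}} = \frac{1}{\left(2 + \left(-13 - 16\right)^{2}\right) - \frac{1}{644}} = \frac{1}{\left(2 + \left(-29\right)^{2}\right) - \frac{1}{644}} = \frac{1}{\left(2 + 841\right) - \frac{1}{644}} = \frac{1}{843 - \frac{1}{644}} = \frac{1}{\frac{542891}{644}} = \frac{644}{542891}$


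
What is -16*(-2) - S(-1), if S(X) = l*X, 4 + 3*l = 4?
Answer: 32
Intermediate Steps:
l = 0 (l = -4/3 + (⅓)*4 = -4/3 + 4/3 = 0)
S(X) = 0 (S(X) = 0*X = 0)
-16*(-2) - S(-1) = -16*(-2) - 1*0 = 32 + 0 = 32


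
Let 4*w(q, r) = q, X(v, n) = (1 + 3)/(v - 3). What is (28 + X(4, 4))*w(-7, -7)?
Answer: -56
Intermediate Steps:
X(v, n) = 4/(-3 + v)
w(q, r) = q/4
(28 + X(4, 4))*w(-7, -7) = (28 + 4/(-3 + 4))*((¼)*(-7)) = (28 + 4/1)*(-7/4) = (28 + 4*1)*(-7/4) = (28 + 4)*(-7/4) = 32*(-7/4) = -56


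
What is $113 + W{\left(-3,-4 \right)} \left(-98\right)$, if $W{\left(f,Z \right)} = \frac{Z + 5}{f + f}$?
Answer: $\frac{388}{3} \approx 129.33$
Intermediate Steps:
$W{\left(f,Z \right)} = \frac{5 + Z}{2 f}$
$113 + W{\left(-3,-4 \right)} \left(-98\right) = 113 + \frac{5 - 4}{2 \left(-3\right)} \left(-98\right) = 113 + \frac{1}{2} \left(- \frac{1}{3}\right) 1 \left(-98\right) = 113 - - \frac{49}{3} = 113 + \frac{49}{3} = \frac{388}{3}$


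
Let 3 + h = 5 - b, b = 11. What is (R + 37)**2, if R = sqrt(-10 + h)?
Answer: (37 + I*sqrt(19))**2 ≈ 1350.0 + 322.56*I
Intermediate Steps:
h = -9 (h = -3 + (5 - 1*11) = -3 + (5 - 11) = -3 - 6 = -9)
R = I*sqrt(19) (R = sqrt(-10 - 9) = sqrt(-19) = I*sqrt(19) ≈ 4.3589*I)
(R + 37)**2 = (I*sqrt(19) + 37)**2 = (37 + I*sqrt(19))**2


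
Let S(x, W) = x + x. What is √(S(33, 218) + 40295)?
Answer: √40361 ≈ 200.90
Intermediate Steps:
S(x, W) = 2*x
√(S(33, 218) + 40295) = √(2*33 + 40295) = √(66 + 40295) = √40361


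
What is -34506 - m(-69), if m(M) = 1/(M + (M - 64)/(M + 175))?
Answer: -256966076/7447 ≈ -34506.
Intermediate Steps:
m(M) = 1/(M + (-64 + M)/(175 + M))
-34506 - m(-69) = -34506 - (175 - 69)/(-64 + (-69)**2 + 176*(-69)) = -34506 - 106/(-64 + 4761 - 12144) = -34506 - 106/(-7447) = -34506 - (-1)*106/7447 = -34506 - 1*(-106/7447) = -34506 + 106/7447 = -256966076/7447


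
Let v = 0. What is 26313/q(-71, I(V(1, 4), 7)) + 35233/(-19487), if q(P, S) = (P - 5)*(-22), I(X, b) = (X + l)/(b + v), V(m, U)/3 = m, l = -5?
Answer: 453851855/32582264 ≈ 13.929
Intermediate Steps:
V(m, U) = 3*m
I(X, b) = (-5 + X)/b (I(X, b) = (X - 5)/(b + 0) = (-5 + X)/b)
q(P, S) = 110 - 22*P (q(P, S) = (-5 + P)*(-22) = 110 - 22*P)
26313/q(-71, I(V(1, 4), 7)) + 35233/(-19487) = 26313/(110 - 22*(-71)) + 35233/(-19487) = 26313/(110 + 1562) + 35233*(-1/19487) = 26313/1672 - 35233/19487 = 453851855/32582264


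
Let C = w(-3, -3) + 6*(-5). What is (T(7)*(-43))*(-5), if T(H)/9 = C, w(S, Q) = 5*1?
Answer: -48375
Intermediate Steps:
w(S, Q) = 5
C = -25 (C = 5 + 6*(-5) = 5 - 30 = -25)
T(H) = -225 (T(H) = 9*(-25) = -225)
(T(7)*(-43))*(-5) = -225*(-43)*(-5) = 9675*(-5) = -48375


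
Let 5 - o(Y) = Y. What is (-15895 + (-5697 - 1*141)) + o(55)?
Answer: -21783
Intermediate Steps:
o(Y) = 5 - Y
(-15895 + (-5697 - 1*141)) + o(55) = (-15895 + (-5697 - 1*141)) + (5 - 1*55) = (-15895 + (-5697 - 141)) + (5 - 55) = (-15895 - 5838) - 50 = -21733 - 50 = -21783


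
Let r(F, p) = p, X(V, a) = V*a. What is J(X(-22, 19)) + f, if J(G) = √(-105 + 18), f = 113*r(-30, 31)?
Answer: 3503 + I*√87 ≈ 3503.0 + 9.3274*I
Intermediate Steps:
f = 3503 (f = 113*31 = 3503)
J(G) = I*√87 (J(G) = √(-87) = I*√87)
J(X(-22, 19)) + f = I*√87 + 3503 = 3503 + I*√87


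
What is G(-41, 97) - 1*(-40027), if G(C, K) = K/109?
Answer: 4363040/109 ≈ 40028.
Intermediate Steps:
G(C, K) = K/109 (G(C, K) = K*(1/109) = K/109)
G(-41, 97) - 1*(-40027) = (1/109)*97 - 1*(-40027) = 97/109 + 40027 = 4363040/109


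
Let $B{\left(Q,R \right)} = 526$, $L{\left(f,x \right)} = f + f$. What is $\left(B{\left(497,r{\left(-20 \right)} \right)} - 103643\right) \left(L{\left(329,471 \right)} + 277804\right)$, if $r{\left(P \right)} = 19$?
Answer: $-28714166054$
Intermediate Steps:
$L{\left(f,x \right)} = 2 f$
$\left(B{\left(497,r{\left(-20 \right)} \right)} - 103643\right) \left(L{\left(329,471 \right)} + 277804\right) = \left(526 - 103643\right) \left(2 \cdot 329 + 277804\right) = - 103117 \left(658 + 277804\right) = \left(-103117\right) 278462 = -28714166054$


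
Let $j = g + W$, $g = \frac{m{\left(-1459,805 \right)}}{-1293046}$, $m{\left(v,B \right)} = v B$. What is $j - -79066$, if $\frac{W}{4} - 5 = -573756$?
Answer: $- \frac{2865308592653}{1293046} \approx -2.2159 \cdot 10^{6}$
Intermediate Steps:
$m{\left(v,B \right)} = B v$
$g = \frac{1174495}{1293046}$ ($g = \frac{805 \left(-1459\right)}{-1293046} = \left(-1174495\right) \left(- \frac{1}{1293046}\right) = \frac{1174495}{1293046} \approx 0.90832$)
$W = -2295004$ ($W = 20 + 4 \left(-573756\right) = 20 - 2295024 = -2295004$)
$j = - \frac{2967544567689}{1293046}$ ($j = \frac{1174495}{1293046} - 2295004 = - \frac{2967544567689}{1293046} \approx -2.295 \cdot 10^{6}$)
$j - -79066 = - \frac{2967544567689}{1293046} - -79066 = - \frac{2967544567689}{1293046} + 79066 = - \frac{2865308592653}{1293046}$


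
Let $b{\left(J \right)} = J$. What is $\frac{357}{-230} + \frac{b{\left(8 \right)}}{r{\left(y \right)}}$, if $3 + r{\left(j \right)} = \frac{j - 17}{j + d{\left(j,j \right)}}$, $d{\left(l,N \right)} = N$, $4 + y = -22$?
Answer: $- \frac{136021}{25990} \approx -5.2336$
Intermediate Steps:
$y = -26$ ($y = -4 - 22 = -26$)
$r{\left(j \right)} = -3 + \frac{-17 + j}{2 j}$ ($r{\left(j \right)} = -3 + \frac{j - 17}{j + j} = -3 + \frac{-17 + j}{2 j}$)
$\frac{357}{-230} + \frac{b{\left(8 \right)}}{r{\left(y \right)}} = \frac{357}{-230} + \frac{8}{\frac{1}{2} \frac{1}{-26} \left(-17 - -130\right)} = 357 \left(- \frac{1}{230}\right) + \frac{8}{\frac{1}{2} \left(- \frac{1}{26}\right) \left(-17 + 130\right)} = - \frac{357}{230} + \frac{8}{\frac{1}{2} \left(- \frac{1}{26}\right) 113} = - \frac{357}{230} + \frac{8}{- \frac{113}{52}} = - \frac{357}{230} + 8 \left(- \frac{52}{113}\right) = - \frac{357}{230} - \frac{416}{113} = - \frac{136021}{25990}$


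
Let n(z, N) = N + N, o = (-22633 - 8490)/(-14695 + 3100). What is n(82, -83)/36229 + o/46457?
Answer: -88291484723/19515436121535 ≈ -0.0045242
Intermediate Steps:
o = 31123/11595 (o = -31123/(-11595) = -31123*(-1/11595) = 31123/11595 ≈ 2.6842)
n(z, N) = 2*N
n(82, -83)/36229 + o/46457 = (2*(-83))/36229 + (31123/11595)/46457 = -166*1/36229 + (31123/11595)*(1/46457) = -166/36229 + 31123/538668915 = -88291484723/19515436121535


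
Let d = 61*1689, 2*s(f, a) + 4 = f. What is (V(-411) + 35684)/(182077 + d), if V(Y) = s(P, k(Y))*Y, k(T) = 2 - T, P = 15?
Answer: 66847/570212 ≈ 0.11723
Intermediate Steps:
s(f, a) = -2 + f/2
d = 103029
V(Y) = 11*Y/2 (V(Y) = (-2 + (½)*15)*Y = (-2 + 15/2)*Y = 11*Y/2)
(V(-411) + 35684)/(182077 + d) = ((11/2)*(-411) + 35684)/(182077 + 103029) = (-4521/2 + 35684)/285106 = (66847/2)*(1/285106) = 66847/570212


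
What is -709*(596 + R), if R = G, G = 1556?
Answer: -1525768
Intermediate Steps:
R = 1556
-709*(596 + R) = -709*(596 + 1556) = -709*2152 = -1525768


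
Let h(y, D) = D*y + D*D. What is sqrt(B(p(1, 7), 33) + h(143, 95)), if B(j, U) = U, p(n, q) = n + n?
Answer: sqrt(22643) ≈ 150.48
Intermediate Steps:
p(n, q) = 2*n
h(y, D) = D**2 + D*y (h(y, D) = D*y + D**2 = D**2 + D*y)
sqrt(B(p(1, 7), 33) + h(143, 95)) = sqrt(33 + 95*(95 + 143)) = sqrt(33 + 95*238) = sqrt(33 + 22610) = sqrt(22643)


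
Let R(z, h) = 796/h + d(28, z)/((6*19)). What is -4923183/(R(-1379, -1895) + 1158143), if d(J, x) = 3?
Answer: -9581578590/2253995921 ≈ -4.2509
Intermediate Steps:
R(z, h) = 1/38 + 796/h (R(z, h) = 796/h + 3/((6*19)) = 796/h + 3/114 = 796/h + 3*(1/114) = 796/h + 1/38 = 1/38 + 796/h)
-4923183/(R(-1379, -1895) + 1158143) = -4923183/((1/38)*(30248 - 1895)/(-1895) + 1158143) = -4923183/((1/38)*(-1/1895)*28353 + 1158143) = -4923183/(-28353/72010 + 1158143) = -4923183/83397849077/72010 = -4923183*72010/83397849077 = -9581578590/2253995921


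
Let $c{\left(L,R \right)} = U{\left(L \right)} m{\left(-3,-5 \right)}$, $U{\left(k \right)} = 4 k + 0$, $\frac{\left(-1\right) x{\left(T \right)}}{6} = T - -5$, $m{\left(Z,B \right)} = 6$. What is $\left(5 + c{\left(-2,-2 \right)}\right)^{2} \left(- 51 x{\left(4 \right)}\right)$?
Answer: $5092146$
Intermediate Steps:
$x{\left(T \right)} = -30 - 6 T$ ($x{\left(T \right)} = - 6 \left(T - -5\right) = - 6 \left(T + 5\right) = - 6 \left(5 + T\right) = -30 - 6 T$)
$U{\left(k \right)} = 4 k$
$c{\left(L,R \right)} = 24 L$ ($c{\left(L,R \right)} = 4 L 6 = 24 L$)
$\left(5 + c{\left(-2,-2 \right)}\right)^{2} \left(- 51 x{\left(4 \right)}\right) = \left(5 + 24 \left(-2\right)\right)^{2} \left(- 51 \left(-30 - 24\right)\right) = \left(5 - 48\right)^{2} \left(- 51 \left(-30 - 24\right)\right) = \left(-43\right)^{2} \left(\left(-51\right) \left(-54\right)\right) = 1849 \cdot 2754 = 5092146$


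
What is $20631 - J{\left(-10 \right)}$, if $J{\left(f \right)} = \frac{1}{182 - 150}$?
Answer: $\frac{660191}{32} \approx 20631.0$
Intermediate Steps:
$J{\left(f \right)} = \frac{1}{32}$
$20631 - J{\left(-10 \right)} = 20631 - \frac{1}{32} = \frac{660191}{32}$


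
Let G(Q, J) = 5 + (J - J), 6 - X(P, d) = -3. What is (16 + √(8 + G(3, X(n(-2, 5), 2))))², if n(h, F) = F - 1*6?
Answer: (16 + √13)² ≈ 384.38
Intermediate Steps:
n(h, F) = -6 + F (n(h, F) = F - 6 = -6 + F)
X(P, d) = 9 (X(P, d) = 6 - 1*(-3) = 6 + 3 = 9)
G(Q, J) = 5 (G(Q, J) = 5 + 0 = 5)
(16 + √(8 + G(3, X(n(-2, 5), 2))))² = (16 + √(8 + 5))² = (16 + √13)²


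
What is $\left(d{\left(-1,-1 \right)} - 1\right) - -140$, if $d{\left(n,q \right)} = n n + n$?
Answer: $139$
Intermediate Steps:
$d{\left(n,q \right)} = n + n^{2}$ ($d{\left(n,q \right)} = n^{2} + n = n + n^{2}$)
$\left(d{\left(-1,-1 \right)} - 1\right) - -140 = \left(- (1 - 1) - 1\right) - -140 = \left(\left(-1\right) 0 - 1\right) + 140 = \left(0 - 1\right) + 140 = -1 + 140 = 139$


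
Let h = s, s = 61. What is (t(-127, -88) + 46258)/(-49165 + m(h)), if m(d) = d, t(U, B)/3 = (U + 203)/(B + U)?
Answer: -4972621/5278680 ≈ -0.94202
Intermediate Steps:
t(U, B) = 3*(203 + U)/(B + U) (t(U, B) = 3*((U + 203)/(B + U)) = 3*((203 + U)/(B + U)) = 3*(203 + U)/(B + U))
h = 61
(t(-127, -88) + 46258)/(-49165 + m(h)) = (3*(203 - 127)/(-88 - 127) + 46258)/(-49165 + 61) = (3*76/(-215) + 46258)/(-49104) = (3*(-1/215)*76 + 46258)*(-1/49104) = (-228/215 + 46258)*(-1/49104) = (9945242/215)*(-1/49104) = -4972621/5278680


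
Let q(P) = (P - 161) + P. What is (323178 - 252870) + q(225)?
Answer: 70597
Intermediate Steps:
q(P) = -161 + 2*P (q(P) = (-161 + P) + P = -161 + 2*P)
(323178 - 252870) + q(225) = (323178 - 252870) + (-161 + 2*225) = 70308 + (-161 + 450) = 70308 + 289 = 70597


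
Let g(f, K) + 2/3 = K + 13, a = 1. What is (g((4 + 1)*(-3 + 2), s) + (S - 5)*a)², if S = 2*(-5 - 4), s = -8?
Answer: 3136/9 ≈ 348.44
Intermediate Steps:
S = -18 (S = 2*(-9) = -18)
g(f, K) = 37/3 + K (g(f, K) = -⅔ + (K + 13) = -⅔ + (13 + K) = 37/3 + K)
(g((4 + 1)*(-3 + 2), s) + (S - 5)*a)² = ((37/3 - 8) + (-18 - 5)*1)² = (13/3 - 23*1)² = (13/3 - 23)² = (-56/3)² = 3136/9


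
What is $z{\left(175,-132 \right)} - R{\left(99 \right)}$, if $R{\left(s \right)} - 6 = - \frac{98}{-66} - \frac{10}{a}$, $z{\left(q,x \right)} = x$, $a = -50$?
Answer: $- \frac{23048}{165} \approx -139.68$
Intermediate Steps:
$R{\left(s \right)} = \frac{1268}{165}$ ($R{\left(s \right)} = 6 - \left(- \frac{49}{33} - \frac{1}{5}\right) = 6 - - \frac{278}{165} = 6 + \left(\frac{49}{33} + \frac{1}{5}\right) = 6 + \frac{278}{165} = \frac{1268}{165}$)
$z{\left(175,-132 \right)} - R{\left(99 \right)} = -132 - \frac{1268}{165} = - \frac{23048}{165}$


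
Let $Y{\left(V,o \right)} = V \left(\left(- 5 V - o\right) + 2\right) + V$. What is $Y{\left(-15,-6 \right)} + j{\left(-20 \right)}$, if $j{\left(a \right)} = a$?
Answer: $-1280$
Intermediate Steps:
$Y{\left(V,o \right)} = V + V \left(2 - o - 5 V\right)$ ($Y{\left(V,o \right)} = V \left(\left(- o - 5 V\right) + 2\right) + V = V \left(2 - o - 5 V\right) + V = V + V \left(2 - o - 5 V\right)$)
$Y{\left(-15,-6 \right)} + j{\left(-20 \right)} = - 15 \left(3 - -6 - -75\right) - 20 = - 15 \left(3 + 6 + 75\right) - 20 = \left(-15\right) 84 - 20 = -1260 - 20 = -1280$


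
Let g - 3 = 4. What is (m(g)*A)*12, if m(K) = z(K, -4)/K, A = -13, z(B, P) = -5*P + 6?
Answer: -4056/7 ≈ -579.43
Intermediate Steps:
g = 7 (g = 3 + 4 = 7)
z(B, P) = 6 - 5*P
m(K) = 26/K (m(K) = (6 - 5*(-4))/K = (6 + 20)/K = 26/K)
(m(g)*A)*12 = ((26/7)*(-13))*12 = -338/7*12 = -4056/7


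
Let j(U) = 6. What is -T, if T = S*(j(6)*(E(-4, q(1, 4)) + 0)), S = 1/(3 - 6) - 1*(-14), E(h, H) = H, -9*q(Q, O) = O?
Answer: 328/9 ≈ 36.444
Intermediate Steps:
q(Q, O) = -O/9
S = 41/3 (S = 1/(-3) + 14 = -1/3 + 14 = 41/3 ≈ 13.667)
T = -328/9 (T = 41*(6*(-1/9*4 + 0))/3 = 41*(6*(-4/9 + 0))/3 = 41*(6*(-4/9))/3 = (41/3)*(-8/3) = -328/9 ≈ -36.444)
-T = -1*(-328/9) = 328/9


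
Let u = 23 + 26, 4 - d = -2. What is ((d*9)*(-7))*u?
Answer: -18522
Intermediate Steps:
d = 6 (d = 4 - 1*(-2) = 4 + 2 = 6)
u = 49
((d*9)*(-7))*u = ((6*9)*(-7))*49 = (54*(-7))*49 = -378*49 = -18522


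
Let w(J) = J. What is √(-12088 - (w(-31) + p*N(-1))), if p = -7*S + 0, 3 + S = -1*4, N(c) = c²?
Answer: I*√12106 ≈ 110.03*I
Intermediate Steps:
S = -7 (S = -3 - 1*4 = -3 - 4 = -7)
p = 49 (p = -7*(-7) + 0 = 49 + 0 = 49)
√(-12088 - (w(-31) + p*N(-1))) = √(-12088 - (-31 + 49*(-1)²)) = √(-12088 - (-31 + 49*1)) = √(-12088 - (-31 + 49)) = √(-12088 - 1*18) = √(-12088 - 18) = √(-12106) = I*√12106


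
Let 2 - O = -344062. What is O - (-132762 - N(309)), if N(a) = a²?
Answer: 572307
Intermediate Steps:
O = 344064 (O = 2 - 1*(-344062) = 2 + 344062 = 344064)
O - (-132762 - N(309)) = 344064 - (-132762 - 1*309²) = 344064 - (-132762 - 1*95481) = 344064 - (-132762 - 95481) = 344064 - 1*(-228243) = 344064 + 228243 = 572307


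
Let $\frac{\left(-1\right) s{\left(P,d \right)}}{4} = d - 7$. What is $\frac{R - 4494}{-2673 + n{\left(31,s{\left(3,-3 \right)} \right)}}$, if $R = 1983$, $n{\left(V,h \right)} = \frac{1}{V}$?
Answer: $\frac{77841}{82862} \approx 0.93941$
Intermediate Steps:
$s{\left(P,d \right)} = 28 - 4 d$ ($s{\left(P,d \right)} = - 4 \left(d - 7\right) = - 4 \left(-7 + d\right) = 28 - 4 d$)
$\frac{R - 4494}{-2673 + n{\left(31,s{\left(3,-3 \right)} \right)}} = \frac{1983 - 4494}{-2673 + \frac{1}{31}} = - \frac{2511}{-2673 + \frac{1}{31}} = - \frac{2511}{- \frac{82862}{31}} = \left(-2511\right) \left(- \frac{31}{82862}\right) = \frac{77841}{82862}$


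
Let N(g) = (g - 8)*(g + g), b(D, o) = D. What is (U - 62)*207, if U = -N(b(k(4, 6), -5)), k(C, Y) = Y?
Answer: -7866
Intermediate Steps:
N(g) = 2*g*(-8 + g) (N(g) = (-8 + g)*(2*g) = 2*g*(-8 + g))
U = 24 (U = -2*6*(-8 + 6) = -2*6*(-2) = -1*(-24) = 24)
(U - 62)*207 = (24 - 62)*207 = -38*207 = -7866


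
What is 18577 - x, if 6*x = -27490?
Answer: 69476/3 ≈ 23159.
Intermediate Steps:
x = -13745/3 (x = (⅙)*(-27490) = -13745/3 ≈ -4581.7)
18577 - x = 18577 - 1*(-13745/3) = 18577 + 13745/3 = 69476/3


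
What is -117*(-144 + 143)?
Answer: 117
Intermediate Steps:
-117*(-144 + 143) = -117*(-1) = 117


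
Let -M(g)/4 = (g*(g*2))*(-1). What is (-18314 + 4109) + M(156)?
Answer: 180483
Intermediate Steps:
M(g) = 8*g² (M(g) = -4*g*(g*2)*(-1) = -4*g*(2*g)*(-1) = -4*2*g²*(-1) = -(-8)*g² = 8*g²)
(-18314 + 4109) + M(156) = (-18314 + 4109) + 8*156² = -14205 + 8*24336 = -14205 + 194688 = 180483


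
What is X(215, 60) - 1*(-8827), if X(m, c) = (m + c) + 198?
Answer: 9300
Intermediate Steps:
X(m, c) = 198 + c + m (X(m, c) = (c + m) + 198 = 198 + c + m)
X(215, 60) - 1*(-8827) = (198 + 60 + 215) - 1*(-8827) = 473 + 8827 = 9300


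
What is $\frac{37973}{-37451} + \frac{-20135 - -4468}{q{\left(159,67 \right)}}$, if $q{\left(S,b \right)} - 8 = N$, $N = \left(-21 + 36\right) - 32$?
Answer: $\frac{586403060}{337059} \approx 1739.8$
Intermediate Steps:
$N = -17$ ($N = 15 - 32 = -17$)
$q{\left(S,b \right)} = -9$ ($q{\left(S,b \right)} = 8 - 17 = -9$)
$\frac{37973}{-37451} + \frac{-20135 - -4468}{q{\left(159,67 \right)}} = \frac{37973}{-37451} + \frac{-20135 - -4468}{-9} = 37973 \left(- \frac{1}{37451}\right) + \left(-20135 + 4468\right) \left(- \frac{1}{9}\right) = - \frac{37973}{37451} - - \frac{15667}{9} = - \frac{37973}{37451} + \frac{15667}{9} = \frac{586403060}{337059}$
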